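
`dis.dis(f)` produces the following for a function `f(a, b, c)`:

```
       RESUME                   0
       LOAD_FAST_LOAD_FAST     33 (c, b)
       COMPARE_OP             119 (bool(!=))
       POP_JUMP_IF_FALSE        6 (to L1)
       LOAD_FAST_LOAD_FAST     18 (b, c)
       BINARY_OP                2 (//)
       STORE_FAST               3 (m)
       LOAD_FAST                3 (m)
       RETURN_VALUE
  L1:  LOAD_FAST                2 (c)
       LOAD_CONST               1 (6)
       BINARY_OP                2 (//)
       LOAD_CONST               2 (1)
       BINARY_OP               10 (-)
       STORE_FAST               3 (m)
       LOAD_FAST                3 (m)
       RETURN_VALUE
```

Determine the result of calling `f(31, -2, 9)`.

LOAD_FAST_LOAD_FAST c,b → push 9,-2. Stack: [9, -2]
COMPARE_OP bool(!=) → 9 vs -2 = True. Stack: [True]
POP_JUMP_IF_FALSE → pop True; no jump. Stack: []
LOAD_FAST_LOAD_FAST b,c → push -2,9. Stack: [-2, 9]
BINARY_OP // → -2 // 9 = -1. Stack: [-1]
STORE_FAST m → m=-1. Stack: []
LOAD_FAST m → push -1. Stack: [-1]
RETURN_VALUE → return -1.

-1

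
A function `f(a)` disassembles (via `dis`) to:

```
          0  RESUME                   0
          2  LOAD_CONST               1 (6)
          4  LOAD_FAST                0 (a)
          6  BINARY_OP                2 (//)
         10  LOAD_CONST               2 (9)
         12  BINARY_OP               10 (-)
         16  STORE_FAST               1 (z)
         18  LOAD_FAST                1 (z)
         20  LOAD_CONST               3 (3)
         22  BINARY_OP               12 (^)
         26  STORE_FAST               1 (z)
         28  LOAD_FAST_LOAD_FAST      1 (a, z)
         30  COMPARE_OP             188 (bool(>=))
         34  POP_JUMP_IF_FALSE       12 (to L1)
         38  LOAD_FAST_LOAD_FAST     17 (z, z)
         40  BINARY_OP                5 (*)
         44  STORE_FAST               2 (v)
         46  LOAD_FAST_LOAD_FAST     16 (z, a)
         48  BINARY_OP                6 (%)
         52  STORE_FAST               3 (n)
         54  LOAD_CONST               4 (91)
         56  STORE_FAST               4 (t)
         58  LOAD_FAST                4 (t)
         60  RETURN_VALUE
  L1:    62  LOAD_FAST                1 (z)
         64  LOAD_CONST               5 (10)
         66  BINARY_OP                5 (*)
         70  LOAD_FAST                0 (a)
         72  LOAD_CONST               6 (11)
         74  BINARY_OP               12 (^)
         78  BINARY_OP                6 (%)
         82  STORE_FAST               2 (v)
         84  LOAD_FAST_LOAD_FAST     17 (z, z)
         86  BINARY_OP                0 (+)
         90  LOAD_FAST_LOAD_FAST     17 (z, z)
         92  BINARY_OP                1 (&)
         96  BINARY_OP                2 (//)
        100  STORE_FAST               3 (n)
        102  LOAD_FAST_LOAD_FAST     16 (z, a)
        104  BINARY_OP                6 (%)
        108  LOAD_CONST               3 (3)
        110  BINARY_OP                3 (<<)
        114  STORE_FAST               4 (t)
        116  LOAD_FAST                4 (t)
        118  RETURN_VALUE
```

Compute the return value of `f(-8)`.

91

LOAD_CONST → push 6. Stack: [6]
LOAD_FAST a → push -8. Stack: [6, -8]
BINARY_OP // → 6 // -8 = -1. Stack: [-1]
LOAD_CONST → push 9. Stack: [-1, 9]
BINARY_OP - → -1 - 9 = -10. Stack: [-10]
STORE_FAST z → z=-10. Stack: []
LOAD_FAST z → push -10. Stack: [-10]
LOAD_CONST → push 3. Stack: [-10, 3]
BINARY_OP ^ → -10 ^ 3 = -11. Stack: [-11]
STORE_FAST z → z=-11. Stack: []
LOAD_FAST_LOAD_FAST a,z → push -8,-11. Stack: [-8, -11]
COMPARE_OP bool(>=) → -8 vs -11 = True. Stack: [True]
POP_JUMP_IF_FALSE → pop True; no jump. Stack: []
LOAD_FAST_LOAD_FAST z,z → push -11,-11. Stack: [-11, -11]
BINARY_OP * → -11 * -11 = 121. Stack: [121]
STORE_FAST v → v=121. Stack: []
LOAD_FAST_LOAD_FAST z,a → push -11,-8. Stack: [-11, -8]
BINARY_OP % → -11 % -8 = -3. Stack: [-3]
STORE_FAST n → n=-3. Stack: []
LOAD_CONST → push 91. Stack: [91]
STORE_FAST t → t=91. Stack: []
LOAD_FAST t → push 91. Stack: [91]
RETURN_VALUE → return 91.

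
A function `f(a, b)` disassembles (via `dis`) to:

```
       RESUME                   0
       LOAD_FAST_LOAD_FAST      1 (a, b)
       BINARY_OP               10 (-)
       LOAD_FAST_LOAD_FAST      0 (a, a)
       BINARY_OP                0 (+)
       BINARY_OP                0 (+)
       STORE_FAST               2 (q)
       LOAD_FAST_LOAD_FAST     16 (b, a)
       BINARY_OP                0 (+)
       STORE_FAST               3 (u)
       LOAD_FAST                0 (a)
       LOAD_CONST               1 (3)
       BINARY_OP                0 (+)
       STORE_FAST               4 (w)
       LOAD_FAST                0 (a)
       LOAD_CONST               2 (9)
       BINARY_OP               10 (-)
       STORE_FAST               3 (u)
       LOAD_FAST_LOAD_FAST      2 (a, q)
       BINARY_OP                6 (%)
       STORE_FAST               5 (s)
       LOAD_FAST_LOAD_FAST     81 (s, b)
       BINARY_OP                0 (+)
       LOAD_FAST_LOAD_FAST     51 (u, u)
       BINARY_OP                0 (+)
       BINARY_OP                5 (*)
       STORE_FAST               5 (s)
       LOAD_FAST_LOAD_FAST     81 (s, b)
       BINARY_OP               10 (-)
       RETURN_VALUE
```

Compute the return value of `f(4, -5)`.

LOAD_FAST_LOAD_FAST a,b → push 4,-5. Stack: [4, -5]
BINARY_OP - → 4 - -5 = 9. Stack: [9]
LOAD_FAST_LOAD_FAST a,a → push 4,4. Stack: [9, 4, 4]
BINARY_OP + → 4 + 4 = 8. Stack: [9, 8]
BINARY_OP + → 9 + 8 = 17. Stack: [17]
STORE_FAST q → q=17. Stack: []
LOAD_FAST_LOAD_FAST b,a → push -5,4. Stack: [-5, 4]
BINARY_OP + → -5 + 4 = -1. Stack: [-1]
STORE_FAST u → u=-1. Stack: []
LOAD_FAST a → push 4. Stack: [4]
LOAD_CONST → push 3. Stack: [4, 3]
BINARY_OP + → 4 + 3 = 7. Stack: [7]
STORE_FAST w → w=7. Stack: []
LOAD_FAST a → push 4. Stack: [4]
LOAD_CONST → push 9. Stack: [4, 9]
BINARY_OP - → 4 - 9 = -5. Stack: [-5]
STORE_FAST u → u=-5. Stack: []
LOAD_FAST_LOAD_FAST a,q → push 4,17. Stack: [4, 17]
BINARY_OP % → 4 % 17 = 4. Stack: [4]
STORE_FAST s → s=4. Stack: []
LOAD_FAST_LOAD_FAST s,b → push 4,-5. Stack: [4, -5]
BINARY_OP + → 4 + -5 = -1. Stack: [-1]
LOAD_FAST_LOAD_FAST u,u → push -5,-5. Stack: [-1, -5, -5]
BINARY_OP + → -5 + -5 = -10. Stack: [-1, -10]
BINARY_OP * → -1 * -10 = 10. Stack: [10]
STORE_FAST s → s=10. Stack: []
LOAD_FAST_LOAD_FAST s,b → push 10,-5. Stack: [10, -5]
BINARY_OP - → 10 - -5 = 15. Stack: [15]
RETURN_VALUE → return 15.

15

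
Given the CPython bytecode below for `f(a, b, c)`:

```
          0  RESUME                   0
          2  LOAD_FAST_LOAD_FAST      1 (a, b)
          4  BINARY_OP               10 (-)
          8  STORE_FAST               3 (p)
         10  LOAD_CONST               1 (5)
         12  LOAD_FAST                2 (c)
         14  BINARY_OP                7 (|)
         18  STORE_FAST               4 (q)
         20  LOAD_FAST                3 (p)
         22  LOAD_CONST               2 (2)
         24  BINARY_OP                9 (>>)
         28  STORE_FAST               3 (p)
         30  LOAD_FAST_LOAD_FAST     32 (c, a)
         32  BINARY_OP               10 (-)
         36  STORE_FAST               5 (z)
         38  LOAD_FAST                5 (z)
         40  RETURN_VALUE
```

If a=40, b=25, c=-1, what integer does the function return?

-41

LOAD_FAST_LOAD_FAST a,b → push 40,25. Stack: [40, 25]
BINARY_OP - → 40 - 25 = 15. Stack: [15]
STORE_FAST p → p=15. Stack: []
LOAD_CONST → push 5. Stack: [5]
LOAD_FAST c → push -1. Stack: [5, -1]
BINARY_OP | → 5 | -1 = -1. Stack: [-1]
STORE_FAST q → q=-1. Stack: []
LOAD_FAST p → push 15. Stack: [15]
LOAD_CONST → push 2. Stack: [15, 2]
BINARY_OP >> → 15 >> 2 = 3. Stack: [3]
STORE_FAST p → p=3. Stack: []
LOAD_FAST_LOAD_FAST c,a → push -1,40. Stack: [-1, 40]
BINARY_OP - → -1 - 40 = -41. Stack: [-41]
STORE_FAST z → z=-41. Stack: []
LOAD_FAST z → push -41. Stack: [-41]
RETURN_VALUE → return -41.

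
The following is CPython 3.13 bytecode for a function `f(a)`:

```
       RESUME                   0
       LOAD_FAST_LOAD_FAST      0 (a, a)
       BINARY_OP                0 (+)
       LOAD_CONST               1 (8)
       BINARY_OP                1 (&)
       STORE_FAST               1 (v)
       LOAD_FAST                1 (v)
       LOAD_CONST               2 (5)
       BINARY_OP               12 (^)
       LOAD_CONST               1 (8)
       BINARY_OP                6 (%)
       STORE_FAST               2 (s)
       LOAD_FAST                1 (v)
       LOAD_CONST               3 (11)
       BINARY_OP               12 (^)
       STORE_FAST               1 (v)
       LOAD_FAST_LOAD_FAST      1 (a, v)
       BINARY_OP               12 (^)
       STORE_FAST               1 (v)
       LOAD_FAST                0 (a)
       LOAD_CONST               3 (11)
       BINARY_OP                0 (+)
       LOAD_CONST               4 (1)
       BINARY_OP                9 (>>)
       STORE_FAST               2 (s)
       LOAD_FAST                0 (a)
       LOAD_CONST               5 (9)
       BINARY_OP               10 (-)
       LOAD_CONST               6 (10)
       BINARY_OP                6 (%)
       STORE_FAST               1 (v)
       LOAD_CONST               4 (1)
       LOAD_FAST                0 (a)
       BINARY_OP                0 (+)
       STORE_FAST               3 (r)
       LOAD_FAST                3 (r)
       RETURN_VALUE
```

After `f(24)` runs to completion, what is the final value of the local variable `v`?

LOAD_FAST_LOAD_FAST a,a → push 24,24. Stack: [24, 24]
BINARY_OP + → 24 + 24 = 48. Stack: [48]
LOAD_CONST → push 8. Stack: [48, 8]
BINARY_OP & → 48 & 8 = 0. Stack: [0]
STORE_FAST v → v=0. Stack: []
LOAD_FAST v → push 0. Stack: [0]
LOAD_CONST → push 5. Stack: [0, 5]
BINARY_OP ^ → 0 ^ 5 = 5. Stack: [5]
LOAD_CONST → push 8. Stack: [5, 8]
BINARY_OP % → 5 % 8 = 5. Stack: [5]
STORE_FAST s → s=5. Stack: []
LOAD_FAST v → push 0. Stack: [0]
LOAD_CONST → push 11. Stack: [0, 11]
BINARY_OP ^ → 0 ^ 11 = 11. Stack: [11]
STORE_FAST v → v=11. Stack: []
LOAD_FAST_LOAD_FAST a,v → push 24,11. Stack: [24, 11]
BINARY_OP ^ → 24 ^ 11 = 19. Stack: [19]
STORE_FAST v → v=19. Stack: []
LOAD_FAST a → push 24. Stack: [24]
LOAD_CONST → push 11. Stack: [24, 11]
BINARY_OP + → 24 + 11 = 35. Stack: [35]
LOAD_CONST → push 1. Stack: [35, 1]
BINARY_OP >> → 35 >> 1 = 17. Stack: [17]
STORE_FAST s → s=17. Stack: []
LOAD_FAST a → push 24. Stack: [24]
LOAD_CONST → push 9. Stack: [24, 9]
BINARY_OP - → 24 - 9 = 15. Stack: [15]
LOAD_CONST → push 10. Stack: [15, 10]
BINARY_OP % → 15 % 10 = 5. Stack: [5]
STORE_FAST v → v=5. Stack: []
LOAD_CONST → push 1. Stack: [1]
LOAD_FAST a → push 24. Stack: [1, 24]
BINARY_OP + → 1 + 24 = 25. Stack: [25]
STORE_FAST r → r=25. Stack: []
LOAD_FAST r → push 25. Stack: [25]
RETURN_VALUE → return 25.

5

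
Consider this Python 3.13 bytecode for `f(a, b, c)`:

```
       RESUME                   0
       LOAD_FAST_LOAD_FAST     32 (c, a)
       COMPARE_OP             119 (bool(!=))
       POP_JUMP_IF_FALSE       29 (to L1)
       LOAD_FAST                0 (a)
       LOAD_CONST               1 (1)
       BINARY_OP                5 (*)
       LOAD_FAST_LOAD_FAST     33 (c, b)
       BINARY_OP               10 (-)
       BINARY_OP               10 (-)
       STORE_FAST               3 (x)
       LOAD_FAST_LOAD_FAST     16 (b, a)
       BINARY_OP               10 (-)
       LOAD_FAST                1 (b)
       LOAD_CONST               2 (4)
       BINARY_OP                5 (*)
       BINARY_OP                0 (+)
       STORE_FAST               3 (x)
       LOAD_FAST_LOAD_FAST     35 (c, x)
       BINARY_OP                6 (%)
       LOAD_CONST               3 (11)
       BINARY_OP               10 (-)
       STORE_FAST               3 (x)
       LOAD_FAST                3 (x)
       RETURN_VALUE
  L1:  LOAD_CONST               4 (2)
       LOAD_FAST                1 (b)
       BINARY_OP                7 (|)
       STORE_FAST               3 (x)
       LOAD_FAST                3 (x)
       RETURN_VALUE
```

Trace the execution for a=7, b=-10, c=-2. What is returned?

-13

LOAD_FAST_LOAD_FAST c,a → push -2,7. Stack: [-2, 7]
COMPARE_OP bool(!=) → -2 vs 7 = True. Stack: [True]
POP_JUMP_IF_FALSE → pop True; no jump. Stack: []
LOAD_FAST a → push 7. Stack: [7]
LOAD_CONST → push 1. Stack: [7, 1]
BINARY_OP * → 7 * 1 = 7. Stack: [7]
LOAD_FAST_LOAD_FAST c,b → push -2,-10. Stack: [7, -2, -10]
BINARY_OP - → -2 - -10 = 8. Stack: [7, 8]
BINARY_OP - → 7 - 8 = -1. Stack: [-1]
STORE_FAST x → x=-1. Stack: []
LOAD_FAST_LOAD_FAST b,a → push -10,7. Stack: [-10, 7]
BINARY_OP - → -10 - 7 = -17. Stack: [-17]
LOAD_FAST b → push -10. Stack: [-17, -10]
LOAD_CONST → push 4. Stack: [-17, -10, 4]
BINARY_OP * → -10 * 4 = -40. Stack: [-17, -40]
BINARY_OP + → -17 + -40 = -57. Stack: [-57]
STORE_FAST x → x=-57. Stack: []
LOAD_FAST_LOAD_FAST c,x → push -2,-57. Stack: [-2, -57]
BINARY_OP % → -2 % -57 = -2. Stack: [-2]
LOAD_CONST → push 11. Stack: [-2, 11]
BINARY_OP - → -2 - 11 = -13. Stack: [-13]
STORE_FAST x → x=-13. Stack: []
LOAD_FAST x → push -13. Stack: [-13]
RETURN_VALUE → return -13.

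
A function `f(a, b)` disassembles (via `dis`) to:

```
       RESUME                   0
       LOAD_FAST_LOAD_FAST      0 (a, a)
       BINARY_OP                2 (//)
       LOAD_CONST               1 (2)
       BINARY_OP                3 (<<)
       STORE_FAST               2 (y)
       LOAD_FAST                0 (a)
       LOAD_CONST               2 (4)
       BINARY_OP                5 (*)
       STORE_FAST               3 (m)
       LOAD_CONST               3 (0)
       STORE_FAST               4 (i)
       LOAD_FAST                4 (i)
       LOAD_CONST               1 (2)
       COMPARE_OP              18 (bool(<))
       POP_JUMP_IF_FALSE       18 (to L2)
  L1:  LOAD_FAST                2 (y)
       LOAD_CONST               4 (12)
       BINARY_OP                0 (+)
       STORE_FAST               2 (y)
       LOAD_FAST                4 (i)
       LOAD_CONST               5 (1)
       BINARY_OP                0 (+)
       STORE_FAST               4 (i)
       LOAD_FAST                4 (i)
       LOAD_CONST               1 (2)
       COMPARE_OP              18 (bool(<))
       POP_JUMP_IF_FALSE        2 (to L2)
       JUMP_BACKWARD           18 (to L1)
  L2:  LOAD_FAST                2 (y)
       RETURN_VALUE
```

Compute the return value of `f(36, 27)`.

28

LOAD_FAST_LOAD_FAST a,a → push 36,36. Stack: [36, 36]
BINARY_OP // → 36 // 36 = 1. Stack: [1]
LOAD_CONST → push 2. Stack: [1, 2]
BINARY_OP << → 1 << 2 = 4. Stack: [4]
STORE_FAST y → y=4. Stack: []
LOAD_FAST a → push 36. Stack: [36]
LOAD_CONST → push 4. Stack: [36, 4]
BINARY_OP * → 36 * 4 = 144. Stack: [144]
STORE_FAST m → m=144. Stack: []
LOAD_CONST → push 0. Stack: [0]
STORE_FAST i → i=0. Stack: []
LOAD_FAST i → push 0. Stack: [0]
LOAD_CONST → push 2. Stack: [0, 2]
COMPARE_OP bool(<) → 0 vs 2 = True. Stack: [True]
POP_JUMP_IF_FALSE → pop True; no jump. Stack: []
LOAD_FAST y → push 4. Stack: [4]
LOAD_CONST → push 12. Stack: [4, 12]
BINARY_OP + → 4 + 12 = 16. Stack: [16]
STORE_FAST y → y=16. Stack: []
LOAD_FAST i → push 0. Stack: [0]
LOAD_CONST → push 1. Stack: [0, 1]
BINARY_OP + → 0 + 1 = 1. Stack: [1]
STORE_FAST i → i=1. Stack: []
LOAD_FAST i → push 1. Stack: [1]
LOAD_CONST → push 2. Stack: [1, 2]
COMPARE_OP bool(<) → 1 vs 2 = True. Stack: [True]
POP_JUMP_IF_FALSE → pop True; no jump. Stack: []
LOAD_FAST y → push 16. Stack: [16]
LOAD_CONST → push 12. Stack: [16, 12]
BINARY_OP + → 16 + 12 = 28. Stack: [28]
STORE_FAST y → y=28. Stack: []
LOAD_FAST i → push 1. Stack: [1]
LOAD_CONST → push 1. Stack: [1, 1]
BINARY_OP + → 1 + 1 = 2. Stack: [2]
STORE_FAST i → i=2. Stack: []
LOAD_FAST i → push 2. Stack: [2]
LOAD_CONST → push 2. Stack: [2, 2]
COMPARE_OP bool(<) → 2 vs 2 = False. Stack: [False]
POP_JUMP_IF_FALSE → pop False; jump. Stack: []
LOAD_FAST y → push 28. Stack: [28]
RETURN_VALUE → return 28.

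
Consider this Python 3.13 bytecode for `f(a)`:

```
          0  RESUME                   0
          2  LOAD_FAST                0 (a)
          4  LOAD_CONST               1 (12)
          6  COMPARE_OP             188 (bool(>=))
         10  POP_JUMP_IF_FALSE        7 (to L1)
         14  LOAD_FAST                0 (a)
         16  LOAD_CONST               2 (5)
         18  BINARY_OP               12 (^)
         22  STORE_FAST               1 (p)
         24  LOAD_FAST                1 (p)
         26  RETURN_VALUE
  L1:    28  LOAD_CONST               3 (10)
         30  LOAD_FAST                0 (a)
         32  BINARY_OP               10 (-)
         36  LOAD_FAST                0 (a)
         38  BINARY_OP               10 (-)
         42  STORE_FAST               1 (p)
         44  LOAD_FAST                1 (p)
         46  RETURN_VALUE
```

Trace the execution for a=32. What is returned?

LOAD_FAST a → push 32. Stack: [32]
LOAD_CONST → push 12. Stack: [32, 12]
COMPARE_OP bool(>=) → 32 vs 12 = True. Stack: [True]
POP_JUMP_IF_FALSE → pop True; no jump. Stack: []
LOAD_FAST a → push 32. Stack: [32]
LOAD_CONST → push 5. Stack: [32, 5]
BINARY_OP ^ → 32 ^ 5 = 37. Stack: [37]
STORE_FAST p → p=37. Stack: []
LOAD_FAST p → push 37. Stack: [37]
RETURN_VALUE → return 37.

37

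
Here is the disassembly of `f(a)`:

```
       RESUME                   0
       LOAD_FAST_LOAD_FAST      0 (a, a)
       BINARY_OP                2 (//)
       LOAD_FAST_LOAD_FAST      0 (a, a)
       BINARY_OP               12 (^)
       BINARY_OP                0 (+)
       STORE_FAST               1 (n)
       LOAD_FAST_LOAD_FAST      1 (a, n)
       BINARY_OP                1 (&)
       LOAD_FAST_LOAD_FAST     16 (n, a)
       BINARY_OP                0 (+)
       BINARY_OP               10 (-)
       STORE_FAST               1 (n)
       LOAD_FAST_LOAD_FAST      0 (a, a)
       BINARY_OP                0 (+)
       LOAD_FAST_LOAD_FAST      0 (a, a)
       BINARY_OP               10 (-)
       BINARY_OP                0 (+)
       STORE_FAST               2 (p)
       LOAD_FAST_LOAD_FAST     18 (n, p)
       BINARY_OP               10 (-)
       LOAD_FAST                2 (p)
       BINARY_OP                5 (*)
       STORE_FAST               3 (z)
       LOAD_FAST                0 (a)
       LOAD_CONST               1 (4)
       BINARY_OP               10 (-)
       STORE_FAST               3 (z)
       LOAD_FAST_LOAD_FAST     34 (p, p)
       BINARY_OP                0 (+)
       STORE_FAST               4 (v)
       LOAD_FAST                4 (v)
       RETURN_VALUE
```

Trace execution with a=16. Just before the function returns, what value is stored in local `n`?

-17

LOAD_FAST_LOAD_FAST a,a → push 16,16. Stack: [16, 16]
BINARY_OP // → 16 // 16 = 1. Stack: [1]
LOAD_FAST_LOAD_FAST a,a → push 16,16. Stack: [1, 16, 16]
BINARY_OP ^ → 16 ^ 16 = 0. Stack: [1, 0]
BINARY_OP + → 1 + 0 = 1. Stack: [1]
STORE_FAST n → n=1. Stack: []
LOAD_FAST_LOAD_FAST a,n → push 16,1. Stack: [16, 1]
BINARY_OP & → 16 & 1 = 0. Stack: [0]
LOAD_FAST_LOAD_FAST n,a → push 1,16. Stack: [0, 1, 16]
BINARY_OP + → 1 + 16 = 17. Stack: [0, 17]
BINARY_OP - → 0 - 17 = -17. Stack: [-17]
STORE_FAST n → n=-17. Stack: []
LOAD_FAST_LOAD_FAST a,a → push 16,16. Stack: [16, 16]
BINARY_OP + → 16 + 16 = 32. Stack: [32]
LOAD_FAST_LOAD_FAST a,a → push 16,16. Stack: [32, 16, 16]
BINARY_OP - → 16 - 16 = 0. Stack: [32, 0]
BINARY_OP + → 32 + 0 = 32. Stack: [32]
STORE_FAST p → p=32. Stack: []
LOAD_FAST_LOAD_FAST n,p → push -17,32. Stack: [-17, 32]
BINARY_OP - → -17 - 32 = -49. Stack: [-49]
LOAD_FAST p → push 32. Stack: [-49, 32]
BINARY_OP * → -49 * 32 = -1568. Stack: [-1568]
STORE_FAST z → z=-1568. Stack: []
LOAD_FAST a → push 16. Stack: [16]
LOAD_CONST → push 4. Stack: [16, 4]
BINARY_OP - → 16 - 4 = 12. Stack: [12]
STORE_FAST z → z=12. Stack: []
LOAD_FAST_LOAD_FAST p,p → push 32,32. Stack: [32, 32]
BINARY_OP + → 32 + 32 = 64. Stack: [64]
STORE_FAST v → v=64. Stack: []
LOAD_FAST v → push 64. Stack: [64]
RETURN_VALUE → return 64.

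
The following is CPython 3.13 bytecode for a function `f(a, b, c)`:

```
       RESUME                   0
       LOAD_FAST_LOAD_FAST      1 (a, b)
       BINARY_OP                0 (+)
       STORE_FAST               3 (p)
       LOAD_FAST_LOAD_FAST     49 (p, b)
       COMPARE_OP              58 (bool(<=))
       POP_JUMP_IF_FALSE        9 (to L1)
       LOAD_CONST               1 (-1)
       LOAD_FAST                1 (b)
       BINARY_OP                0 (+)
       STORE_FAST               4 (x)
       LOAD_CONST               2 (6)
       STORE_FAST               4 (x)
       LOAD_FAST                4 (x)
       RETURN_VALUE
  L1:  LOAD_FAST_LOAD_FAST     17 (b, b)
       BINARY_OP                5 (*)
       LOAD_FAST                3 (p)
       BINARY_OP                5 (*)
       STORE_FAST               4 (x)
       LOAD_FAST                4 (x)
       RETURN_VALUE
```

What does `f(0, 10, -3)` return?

LOAD_FAST_LOAD_FAST a,b → push 0,10. Stack: [0, 10]
BINARY_OP + → 0 + 10 = 10. Stack: [10]
STORE_FAST p → p=10. Stack: []
LOAD_FAST_LOAD_FAST p,b → push 10,10. Stack: [10, 10]
COMPARE_OP bool(<=) → 10 vs 10 = True. Stack: [True]
POP_JUMP_IF_FALSE → pop True; no jump. Stack: []
LOAD_CONST → push -1. Stack: [-1]
LOAD_FAST b → push 10. Stack: [-1, 10]
BINARY_OP + → -1 + 10 = 9. Stack: [9]
STORE_FAST x → x=9. Stack: []
LOAD_CONST → push 6. Stack: [6]
STORE_FAST x → x=6. Stack: []
LOAD_FAST x → push 6. Stack: [6]
RETURN_VALUE → return 6.

6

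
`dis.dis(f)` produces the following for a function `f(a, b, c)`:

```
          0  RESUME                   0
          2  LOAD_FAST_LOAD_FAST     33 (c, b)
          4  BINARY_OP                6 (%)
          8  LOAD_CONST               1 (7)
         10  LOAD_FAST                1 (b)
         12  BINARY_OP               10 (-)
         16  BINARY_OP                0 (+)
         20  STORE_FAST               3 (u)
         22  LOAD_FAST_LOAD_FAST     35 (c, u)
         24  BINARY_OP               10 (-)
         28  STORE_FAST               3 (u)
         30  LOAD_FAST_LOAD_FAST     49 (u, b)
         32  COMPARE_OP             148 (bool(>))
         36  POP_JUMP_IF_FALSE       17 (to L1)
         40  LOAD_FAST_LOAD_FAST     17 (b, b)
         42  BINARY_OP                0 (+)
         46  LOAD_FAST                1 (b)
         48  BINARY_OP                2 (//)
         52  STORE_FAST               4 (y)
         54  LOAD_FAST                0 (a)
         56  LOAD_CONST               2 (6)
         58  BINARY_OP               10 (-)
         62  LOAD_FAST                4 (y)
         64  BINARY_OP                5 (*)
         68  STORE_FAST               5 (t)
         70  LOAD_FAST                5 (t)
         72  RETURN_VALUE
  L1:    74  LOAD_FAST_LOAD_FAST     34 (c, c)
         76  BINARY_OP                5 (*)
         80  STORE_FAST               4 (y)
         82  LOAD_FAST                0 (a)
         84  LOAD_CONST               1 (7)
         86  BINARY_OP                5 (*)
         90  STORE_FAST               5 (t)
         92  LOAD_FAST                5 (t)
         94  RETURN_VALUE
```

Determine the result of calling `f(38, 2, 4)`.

266

LOAD_FAST_LOAD_FAST c,b → push 4,2. Stack: [4, 2]
BINARY_OP % → 4 % 2 = 0. Stack: [0]
LOAD_CONST → push 7. Stack: [0, 7]
LOAD_FAST b → push 2. Stack: [0, 7, 2]
BINARY_OP - → 7 - 2 = 5. Stack: [0, 5]
BINARY_OP + → 0 + 5 = 5. Stack: [5]
STORE_FAST u → u=5. Stack: []
LOAD_FAST_LOAD_FAST c,u → push 4,5. Stack: [4, 5]
BINARY_OP - → 4 - 5 = -1. Stack: [-1]
STORE_FAST u → u=-1. Stack: []
LOAD_FAST_LOAD_FAST u,b → push -1,2. Stack: [-1, 2]
COMPARE_OP bool(>) → -1 vs 2 = False. Stack: [False]
POP_JUMP_IF_FALSE → pop False; jump. Stack: []
LOAD_FAST_LOAD_FAST c,c → push 4,4. Stack: [4, 4]
BINARY_OP * → 4 * 4 = 16. Stack: [16]
STORE_FAST y → y=16. Stack: []
LOAD_FAST a → push 38. Stack: [38]
LOAD_CONST → push 7. Stack: [38, 7]
BINARY_OP * → 38 * 7 = 266. Stack: [266]
STORE_FAST t → t=266. Stack: []
LOAD_FAST t → push 266. Stack: [266]
RETURN_VALUE → return 266.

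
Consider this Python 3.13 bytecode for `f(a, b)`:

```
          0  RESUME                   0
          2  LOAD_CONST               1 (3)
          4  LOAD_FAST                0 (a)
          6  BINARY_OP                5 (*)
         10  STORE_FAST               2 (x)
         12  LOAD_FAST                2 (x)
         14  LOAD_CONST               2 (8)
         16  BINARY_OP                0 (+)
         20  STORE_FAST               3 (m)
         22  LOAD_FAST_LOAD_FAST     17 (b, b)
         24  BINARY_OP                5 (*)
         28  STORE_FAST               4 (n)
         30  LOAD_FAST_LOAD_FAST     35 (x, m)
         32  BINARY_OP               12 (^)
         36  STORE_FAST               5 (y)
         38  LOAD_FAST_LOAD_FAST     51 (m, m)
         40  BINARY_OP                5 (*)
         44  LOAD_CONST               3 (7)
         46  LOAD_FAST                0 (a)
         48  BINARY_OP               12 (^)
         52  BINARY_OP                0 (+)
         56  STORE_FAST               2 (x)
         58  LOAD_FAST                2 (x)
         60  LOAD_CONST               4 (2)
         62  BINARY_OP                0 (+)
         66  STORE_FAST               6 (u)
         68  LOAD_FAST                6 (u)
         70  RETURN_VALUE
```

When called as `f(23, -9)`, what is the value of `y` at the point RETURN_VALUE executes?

8

LOAD_CONST → push 3. Stack: [3]
LOAD_FAST a → push 23. Stack: [3, 23]
BINARY_OP * → 3 * 23 = 69. Stack: [69]
STORE_FAST x → x=69. Stack: []
LOAD_FAST x → push 69. Stack: [69]
LOAD_CONST → push 8. Stack: [69, 8]
BINARY_OP + → 69 + 8 = 77. Stack: [77]
STORE_FAST m → m=77. Stack: []
LOAD_FAST_LOAD_FAST b,b → push -9,-9. Stack: [-9, -9]
BINARY_OP * → -9 * -9 = 81. Stack: [81]
STORE_FAST n → n=81. Stack: []
LOAD_FAST_LOAD_FAST x,m → push 69,77. Stack: [69, 77]
BINARY_OP ^ → 69 ^ 77 = 8. Stack: [8]
STORE_FAST y → y=8. Stack: []
LOAD_FAST_LOAD_FAST m,m → push 77,77. Stack: [77, 77]
BINARY_OP * → 77 * 77 = 5929. Stack: [5929]
LOAD_CONST → push 7. Stack: [5929, 7]
LOAD_FAST a → push 23. Stack: [5929, 7, 23]
BINARY_OP ^ → 7 ^ 23 = 16. Stack: [5929, 16]
BINARY_OP + → 5929 + 16 = 5945. Stack: [5945]
STORE_FAST x → x=5945. Stack: []
LOAD_FAST x → push 5945. Stack: [5945]
LOAD_CONST → push 2. Stack: [5945, 2]
BINARY_OP + → 5945 + 2 = 5947. Stack: [5947]
STORE_FAST u → u=5947. Stack: []
LOAD_FAST u → push 5947. Stack: [5947]
RETURN_VALUE → return 5947.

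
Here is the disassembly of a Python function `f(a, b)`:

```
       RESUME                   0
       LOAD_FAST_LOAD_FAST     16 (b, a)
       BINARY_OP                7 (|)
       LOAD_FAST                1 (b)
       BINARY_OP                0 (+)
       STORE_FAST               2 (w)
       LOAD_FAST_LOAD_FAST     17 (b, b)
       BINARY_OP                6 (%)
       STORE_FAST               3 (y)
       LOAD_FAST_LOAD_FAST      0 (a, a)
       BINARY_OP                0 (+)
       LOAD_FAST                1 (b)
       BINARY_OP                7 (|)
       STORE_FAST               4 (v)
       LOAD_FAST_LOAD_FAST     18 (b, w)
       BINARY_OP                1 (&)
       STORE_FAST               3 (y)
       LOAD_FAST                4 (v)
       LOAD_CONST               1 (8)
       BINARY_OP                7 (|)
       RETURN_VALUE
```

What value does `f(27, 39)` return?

LOAD_FAST_LOAD_FAST b,a → push 39,27. Stack: [39, 27]
BINARY_OP | → 39 | 27 = 63. Stack: [63]
LOAD_FAST b → push 39. Stack: [63, 39]
BINARY_OP + → 63 + 39 = 102. Stack: [102]
STORE_FAST w → w=102. Stack: []
LOAD_FAST_LOAD_FAST b,b → push 39,39. Stack: [39, 39]
BINARY_OP % → 39 % 39 = 0. Stack: [0]
STORE_FAST y → y=0. Stack: []
LOAD_FAST_LOAD_FAST a,a → push 27,27. Stack: [27, 27]
BINARY_OP + → 27 + 27 = 54. Stack: [54]
LOAD_FAST b → push 39. Stack: [54, 39]
BINARY_OP | → 54 | 39 = 55. Stack: [55]
STORE_FAST v → v=55. Stack: []
LOAD_FAST_LOAD_FAST b,w → push 39,102. Stack: [39, 102]
BINARY_OP & → 39 & 102 = 38. Stack: [38]
STORE_FAST y → y=38. Stack: []
LOAD_FAST v → push 55. Stack: [55]
LOAD_CONST → push 8. Stack: [55, 8]
BINARY_OP | → 55 | 8 = 63. Stack: [63]
RETURN_VALUE → return 63.

63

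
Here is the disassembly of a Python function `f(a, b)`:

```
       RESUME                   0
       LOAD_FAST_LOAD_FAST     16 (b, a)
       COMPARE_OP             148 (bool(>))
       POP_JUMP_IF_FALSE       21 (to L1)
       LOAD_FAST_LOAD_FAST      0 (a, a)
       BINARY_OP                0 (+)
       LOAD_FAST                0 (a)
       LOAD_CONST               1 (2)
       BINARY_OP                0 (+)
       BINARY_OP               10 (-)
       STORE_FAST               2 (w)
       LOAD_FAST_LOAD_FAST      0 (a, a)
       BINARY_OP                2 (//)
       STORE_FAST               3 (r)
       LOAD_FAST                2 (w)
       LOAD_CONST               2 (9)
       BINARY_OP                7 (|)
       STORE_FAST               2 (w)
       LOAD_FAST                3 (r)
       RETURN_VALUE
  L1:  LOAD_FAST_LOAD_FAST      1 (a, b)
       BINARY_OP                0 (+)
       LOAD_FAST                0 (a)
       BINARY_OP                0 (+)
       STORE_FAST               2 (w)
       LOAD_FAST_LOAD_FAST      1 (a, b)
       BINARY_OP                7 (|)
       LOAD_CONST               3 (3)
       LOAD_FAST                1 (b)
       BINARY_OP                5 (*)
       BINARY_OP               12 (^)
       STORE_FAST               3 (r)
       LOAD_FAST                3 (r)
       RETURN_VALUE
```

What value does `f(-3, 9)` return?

LOAD_FAST_LOAD_FAST b,a → push 9,-3. Stack: [9, -3]
COMPARE_OP bool(>) → 9 vs -3 = True. Stack: [True]
POP_JUMP_IF_FALSE → pop True; no jump. Stack: []
LOAD_FAST_LOAD_FAST a,a → push -3,-3. Stack: [-3, -3]
BINARY_OP + → -3 + -3 = -6. Stack: [-6]
LOAD_FAST a → push -3. Stack: [-6, -3]
LOAD_CONST → push 2. Stack: [-6, -3, 2]
BINARY_OP + → -3 + 2 = -1. Stack: [-6, -1]
BINARY_OP - → -6 - -1 = -5. Stack: [-5]
STORE_FAST w → w=-5. Stack: []
LOAD_FAST_LOAD_FAST a,a → push -3,-3. Stack: [-3, -3]
BINARY_OP // → -3 // -3 = 1. Stack: [1]
STORE_FAST r → r=1. Stack: []
LOAD_FAST w → push -5. Stack: [-5]
LOAD_CONST → push 9. Stack: [-5, 9]
BINARY_OP | → -5 | 9 = -5. Stack: [-5]
STORE_FAST w → w=-5. Stack: []
LOAD_FAST r → push 1. Stack: [1]
RETURN_VALUE → return 1.

1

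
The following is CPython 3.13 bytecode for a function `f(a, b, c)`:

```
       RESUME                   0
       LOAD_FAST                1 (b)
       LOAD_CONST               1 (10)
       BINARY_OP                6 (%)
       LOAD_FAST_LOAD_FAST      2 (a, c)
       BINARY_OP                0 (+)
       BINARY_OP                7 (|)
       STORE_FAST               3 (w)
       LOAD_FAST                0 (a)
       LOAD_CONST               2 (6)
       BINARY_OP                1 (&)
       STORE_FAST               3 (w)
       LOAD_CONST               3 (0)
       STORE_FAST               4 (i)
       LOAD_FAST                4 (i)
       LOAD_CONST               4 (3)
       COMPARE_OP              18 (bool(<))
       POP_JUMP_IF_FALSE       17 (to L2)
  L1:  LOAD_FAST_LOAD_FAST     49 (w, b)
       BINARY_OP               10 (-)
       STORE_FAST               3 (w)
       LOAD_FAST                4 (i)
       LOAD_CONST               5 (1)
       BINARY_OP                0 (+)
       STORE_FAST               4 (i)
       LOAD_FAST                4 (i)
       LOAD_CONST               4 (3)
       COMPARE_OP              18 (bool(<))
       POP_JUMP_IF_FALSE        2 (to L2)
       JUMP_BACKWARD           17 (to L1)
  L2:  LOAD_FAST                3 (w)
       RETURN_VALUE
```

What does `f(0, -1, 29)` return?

3

LOAD_FAST b → push -1. Stack: [-1]
LOAD_CONST → push 10. Stack: [-1, 10]
BINARY_OP % → -1 % 10 = 9. Stack: [9]
LOAD_FAST_LOAD_FAST a,c → push 0,29. Stack: [9, 0, 29]
BINARY_OP + → 0 + 29 = 29. Stack: [9, 29]
BINARY_OP | → 9 | 29 = 29. Stack: [29]
STORE_FAST w → w=29. Stack: []
LOAD_FAST a → push 0. Stack: [0]
LOAD_CONST → push 6. Stack: [0, 6]
BINARY_OP & → 0 & 6 = 0. Stack: [0]
STORE_FAST w → w=0. Stack: []
LOAD_CONST → push 0. Stack: [0]
STORE_FAST i → i=0. Stack: []
LOAD_FAST i → push 0. Stack: [0]
LOAD_CONST → push 3. Stack: [0, 3]
COMPARE_OP bool(<) → 0 vs 3 = True. Stack: [True]
POP_JUMP_IF_FALSE → pop True; no jump. Stack: []
LOAD_FAST_LOAD_FAST w,b → push 0,-1. Stack: [0, -1]
BINARY_OP - → 0 - -1 = 1. Stack: [1]
STORE_FAST w → w=1. Stack: []
LOAD_FAST i → push 0. Stack: [0]
LOAD_CONST → push 1. Stack: [0, 1]
BINARY_OP + → 0 + 1 = 1. Stack: [1]
STORE_FAST i → i=1. Stack: []
LOAD_FAST i → push 1. Stack: [1]
LOAD_CONST → push 3. Stack: [1, 3]
COMPARE_OP bool(<) → 1 vs 3 = True. Stack: [True]
POP_JUMP_IF_FALSE → pop True; no jump. Stack: []
LOAD_FAST_LOAD_FAST w,b → push 1,-1. Stack: [1, -1]
BINARY_OP - → 1 - -1 = 2. Stack: [2]
STORE_FAST w → w=2. Stack: []
LOAD_FAST i → push 1. Stack: [1]
LOAD_CONST → push 1. Stack: [1, 1]
BINARY_OP + → 1 + 1 = 2. Stack: [2]
STORE_FAST i → i=2. Stack: []
LOAD_FAST i → push 2. Stack: [2]
LOAD_CONST → push 3. Stack: [2, 3]
COMPARE_OP bool(<) → 2 vs 3 = True. Stack: [True]
POP_JUMP_IF_FALSE → pop True; no jump. Stack: []
LOAD_FAST_LOAD_FAST w,b → push 2,-1. Stack: [2, -1]
BINARY_OP - → 2 - -1 = 3. Stack: [3]
STORE_FAST w → w=3. Stack: []
LOAD_FAST i → push 2. Stack: [2]
LOAD_CONST → push 1. Stack: [2, 1]
BINARY_OP + → 2 + 1 = 3. Stack: [3]
STORE_FAST i → i=3. Stack: []
LOAD_FAST i → push 3. Stack: [3]
LOAD_CONST → push 3. Stack: [3, 3]
COMPARE_OP bool(<) → 3 vs 3 = False. Stack: [False]
POP_JUMP_IF_FALSE → pop False; jump. Stack: []
LOAD_FAST w → push 3. Stack: [3]
RETURN_VALUE → return 3.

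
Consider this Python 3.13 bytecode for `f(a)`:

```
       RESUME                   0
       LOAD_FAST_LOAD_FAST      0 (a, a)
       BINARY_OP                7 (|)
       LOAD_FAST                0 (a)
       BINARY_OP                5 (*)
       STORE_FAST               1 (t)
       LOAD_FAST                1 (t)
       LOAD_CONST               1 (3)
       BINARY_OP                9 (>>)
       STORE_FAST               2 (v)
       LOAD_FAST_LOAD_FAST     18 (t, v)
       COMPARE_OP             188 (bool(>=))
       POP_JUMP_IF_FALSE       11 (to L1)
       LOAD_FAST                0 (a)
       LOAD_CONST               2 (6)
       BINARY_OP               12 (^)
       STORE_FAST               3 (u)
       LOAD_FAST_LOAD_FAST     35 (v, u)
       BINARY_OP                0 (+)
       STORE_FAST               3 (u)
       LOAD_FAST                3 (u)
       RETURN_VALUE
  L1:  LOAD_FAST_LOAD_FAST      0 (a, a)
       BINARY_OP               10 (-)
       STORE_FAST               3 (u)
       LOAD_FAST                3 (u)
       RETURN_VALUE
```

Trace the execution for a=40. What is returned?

LOAD_FAST_LOAD_FAST a,a → push 40,40. Stack: [40, 40]
BINARY_OP | → 40 | 40 = 40. Stack: [40]
LOAD_FAST a → push 40. Stack: [40, 40]
BINARY_OP * → 40 * 40 = 1600. Stack: [1600]
STORE_FAST t → t=1600. Stack: []
LOAD_FAST t → push 1600. Stack: [1600]
LOAD_CONST → push 3. Stack: [1600, 3]
BINARY_OP >> → 1600 >> 3 = 200. Stack: [200]
STORE_FAST v → v=200. Stack: []
LOAD_FAST_LOAD_FAST t,v → push 1600,200. Stack: [1600, 200]
COMPARE_OP bool(>=) → 1600 vs 200 = True. Stack: [True]
POP_JUMP_IF_FALSE → pop True; no jump. Stack: []
LOAD_FAST a → push 40. Stack: [40]
LOAD_CONST → push 6. Stack: [40, 6]
BINARY_OP ^ → 40 ^ 6 = 46. Stack: [46]
STORE_FAST u → u=46. Stack: []
LOAD_FAST_LOAD_FAST v,u → push 200,46. Stack: [200, 46]
BINARY_OP + → 200 + 46 = 246. Stack: [246]
STORE_FAST u → u=246. Stack: []
LOAD_FAST u → push 246. Stack: [246]
RETURN_VALUE → return 246.

246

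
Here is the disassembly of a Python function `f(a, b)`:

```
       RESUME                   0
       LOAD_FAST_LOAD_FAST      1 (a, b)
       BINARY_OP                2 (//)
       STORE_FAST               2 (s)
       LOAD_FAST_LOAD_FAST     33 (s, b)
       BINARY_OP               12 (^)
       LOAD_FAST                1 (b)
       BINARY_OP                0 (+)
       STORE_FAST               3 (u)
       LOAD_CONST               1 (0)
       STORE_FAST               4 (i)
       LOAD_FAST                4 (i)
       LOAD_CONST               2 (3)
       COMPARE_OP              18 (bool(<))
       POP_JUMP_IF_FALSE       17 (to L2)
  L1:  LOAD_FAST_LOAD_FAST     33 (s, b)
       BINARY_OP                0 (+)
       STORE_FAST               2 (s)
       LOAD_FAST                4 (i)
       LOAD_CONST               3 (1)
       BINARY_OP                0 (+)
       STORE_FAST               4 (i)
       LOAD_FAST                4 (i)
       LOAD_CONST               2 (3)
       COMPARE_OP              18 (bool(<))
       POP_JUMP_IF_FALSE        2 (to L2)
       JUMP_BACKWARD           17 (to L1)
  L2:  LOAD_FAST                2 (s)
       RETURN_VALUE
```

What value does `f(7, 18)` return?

LOAD_FAST_LOAD_FAST a,b → push 7,18. Stack: [7, 18]
BINARY_OP // → 7 // 18 = 0. Stack: [0]
STORE_FAST s → s=0. Stack: []
LOAD_FAST_LOAD_FAST s,b → push 0,18. Stack: [0, 18]
BINARY_OP ^ → 0 ^ 18 = 18. Stack: [18]
LOAD_FAST b → push 18. Stack: [18, 18]
BINARY_OP + → 18 + 18 = 36. Stack: [36]
STORE_FAST u → u=36. Stack: []
LOAD_CONST → push 0. Stack: [0]
STORE_FAST i → i=0. Stack: []
LOAD_FAST i → push 0. Stack: [0]
LOAD_CONST → push 3. Stack: [0, 3]
COMPARE_OP bool(<) → 0 vs 3 = True. Stack: [True]
POP_JUMP_IF_FALSE → pop True; no jump. Stack: []
LOAD_FAST_LOAD_FAST s,b → push 0,18. Stack: [0, 18]
BINARY_OP + → 0 + 18 = 18. Stack: [18]
STORE_FAST s → s=18. Stack: []
LOAD_FAST i → push 0. Stack: [0]
LOAD_CONST → push 1. Stack: [0, 1]
BINARY_OP + → 0 + 1 = 1. Stack: [1]
STORE_FAST i → i=1. Stack: []
LOAD_FAST i → push 1. Stack: [1]
LOAD_CONST → push 3. Stack: [1, 3]
COMPARE_OP bool(<) → 1 vs 3 = True. Stack: [True]
POP_JUMP_IF_FALSE → pop True; no jump. Stack: []
LOAD_FAST_LOAD_FAST s,b → push 18,18. Stack: [18, 18]
BINARY_OP + → 18 + 18 = 36. Stack: [36]
STORE_FAST s → s=36. Stack: []
LOAD_FAST i → push 1. Stack: [1]
LOAD_CONST → push 1. Stack: [1, 1]
BINARY_OP + → 1 + 1 = 2. Stack: [2]
STORE_FAST i → i=2. Stack: []
LOAD_FAST i → push 2. Stack: [2]
LOAD_CONST → push 3. Stack: [2, 3]
COMPARE_OP bool(<) → 2 vs 3 = True. Stack: [True]
POP_JUMP_IF_FALSE → pop True; no jump. Stack: []
LOAD_FAST_LOAD_FAST s,b → push 36,18. Stack: [36, 18]
BINARY_OP + → 36 + 18 = 54. Stack: [54]
STORE_FAST s → s=54. Stack: []
LOAD_FAST i → push 2. Stack: [2]
LOAD_CONST → push 1. Stack: [2, 1]
BINARY_OP + → 2 + 1 = 3. Stack: [3]
STORE_FAST i → i=3. Stack: []
LOAD_FAST i → push 3. Stack: [3]
LOAD_CONST → push 3. Stack: [3, 3]
COMPARE_OP bool(<) → 3 vs 3 = False. Stack: [False]
POP_JUMP_IF_FALSE → pop False; jump. Stack: []
LOAD_FAST s → push 54. Stack: [54]
RETURN_VALUE → return 54.

54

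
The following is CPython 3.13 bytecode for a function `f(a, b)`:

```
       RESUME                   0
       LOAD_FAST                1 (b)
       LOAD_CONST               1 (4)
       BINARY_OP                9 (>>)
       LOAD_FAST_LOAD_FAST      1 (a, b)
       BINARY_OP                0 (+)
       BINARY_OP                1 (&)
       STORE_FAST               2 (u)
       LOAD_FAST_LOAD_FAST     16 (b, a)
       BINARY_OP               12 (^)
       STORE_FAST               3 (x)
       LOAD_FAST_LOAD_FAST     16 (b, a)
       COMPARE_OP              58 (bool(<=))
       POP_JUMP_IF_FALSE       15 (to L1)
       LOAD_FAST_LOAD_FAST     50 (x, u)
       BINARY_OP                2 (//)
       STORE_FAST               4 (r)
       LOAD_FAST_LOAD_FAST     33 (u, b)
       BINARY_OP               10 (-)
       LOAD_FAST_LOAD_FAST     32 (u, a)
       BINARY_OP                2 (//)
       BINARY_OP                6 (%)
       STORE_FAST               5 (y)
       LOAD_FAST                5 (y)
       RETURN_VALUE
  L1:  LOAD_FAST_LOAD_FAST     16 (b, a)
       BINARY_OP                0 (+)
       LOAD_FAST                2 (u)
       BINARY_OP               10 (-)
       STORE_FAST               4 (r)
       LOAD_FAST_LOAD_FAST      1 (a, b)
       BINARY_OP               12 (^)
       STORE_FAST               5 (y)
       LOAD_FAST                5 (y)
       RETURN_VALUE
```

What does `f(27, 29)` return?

6

LOAD_FAST b → push 29. Stack: [29]
LOAD_CONST → push 4. Stack: [29, 4]
BINARY_OP >> → 29 >> 4 = 1. Stack: [1]
LOAD_FAST_LOAD_FAST a,b → push 27,29. Stack: [1, 27, 29]
BINARY_OP + → 27 + 29 = 56. Stack: [1, 56]
BINARY_OP & → 1 & 56 = 0. Stack: [0]
STORE_FAST u → u=0. Stack: []
LOAD_FAST_LOAD_FAST b,a → push 29,27. Stack: [29, 27]
BINARY_OP ^ → 29 ^ 27 = 6. Stack: [6]
STORE_FAST x → x=6. Stack: []
LOAD_FAST_LOAD_FAST b,a → push 29,27. Stack: [29, 27]
COMPARE_OP bool(<=) → 29 vs 27 = False. Stack: [False]
POP_JUMP_IF_FALSE → pop False; jump. Stack: []
LOAD_FAST_LOAD_FAST b,a → push 29,27. Stack: [29, 27]
BINARY_OP + → 29 + 27 = 56. Stack: [56]
LOAD_FAST u → push 0. Stack: [56, 0]
BINARY_OP - → 56 - 0 = 56. Stack: [56]
STORE_FAST r → r=56. Stack: []
LOAD_FAST_LOAD_FAST a,b → push 27,29. Stack: [27, 29]
BINARY_OP ^ → 27 ^ 29 = 6. Stack: [6]
STORE_FAST y → y=6. Stack: []
LOAD_FAST y → push 6. Stack: [6]
RETURN_VALUE → return 6.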